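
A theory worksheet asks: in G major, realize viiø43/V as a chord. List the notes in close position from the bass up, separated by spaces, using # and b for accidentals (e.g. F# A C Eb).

G B C# E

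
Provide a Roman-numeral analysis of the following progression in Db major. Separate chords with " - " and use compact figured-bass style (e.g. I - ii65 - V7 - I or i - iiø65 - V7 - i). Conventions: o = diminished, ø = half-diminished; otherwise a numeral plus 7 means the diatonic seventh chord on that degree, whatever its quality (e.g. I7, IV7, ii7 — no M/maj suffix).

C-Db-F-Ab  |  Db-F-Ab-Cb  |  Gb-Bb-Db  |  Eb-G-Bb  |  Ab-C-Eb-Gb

I42 - V7/IV - IV - V/V - V7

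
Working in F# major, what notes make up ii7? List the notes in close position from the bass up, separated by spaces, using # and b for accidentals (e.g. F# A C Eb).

G# B D# F#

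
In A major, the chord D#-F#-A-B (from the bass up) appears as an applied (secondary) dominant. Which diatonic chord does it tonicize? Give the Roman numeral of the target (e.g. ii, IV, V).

The chord is a dominant seventh chord on B.
A dominant resolves down a perfect fifth: B → E. In A major, E is scale degree 5, i.e. V.

V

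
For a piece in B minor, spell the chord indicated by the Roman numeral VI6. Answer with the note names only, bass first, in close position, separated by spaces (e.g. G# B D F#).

B D G

The numeral's case and figure indicate a major triad. In B minor its root, the submediant, is G.
That chord is spelled G-B-D.
The figured bass 6 indicates first inversion, placing the third (B) in the bass: B-D-G.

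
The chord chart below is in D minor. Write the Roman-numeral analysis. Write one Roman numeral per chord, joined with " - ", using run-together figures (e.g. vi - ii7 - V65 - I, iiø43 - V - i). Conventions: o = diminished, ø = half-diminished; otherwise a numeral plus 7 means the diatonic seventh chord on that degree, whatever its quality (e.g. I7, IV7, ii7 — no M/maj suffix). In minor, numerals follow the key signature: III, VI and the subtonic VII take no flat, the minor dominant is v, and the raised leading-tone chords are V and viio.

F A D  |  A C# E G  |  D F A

F-A-D: root D is the tonic; minor triad there is i6.
A-C#-E-G: root A is the dominant; dominant seventh chord there is V7.
D-F-A: minor triad on D = scale degree 1 → i.

i6 - V7 - i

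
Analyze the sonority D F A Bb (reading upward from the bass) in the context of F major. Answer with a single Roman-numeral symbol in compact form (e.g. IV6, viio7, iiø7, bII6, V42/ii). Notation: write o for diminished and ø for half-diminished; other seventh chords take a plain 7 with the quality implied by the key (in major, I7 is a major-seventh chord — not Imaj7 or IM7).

Stacked in thirds the chord is Bb-D-F-A: a major seventh chord on Bb.
Bb is scale degree 4 in F major, and a major seventh chord on that degree is written IV7.
With D in the bass the chord is in first inversion, so the figured bass is 65.

IV65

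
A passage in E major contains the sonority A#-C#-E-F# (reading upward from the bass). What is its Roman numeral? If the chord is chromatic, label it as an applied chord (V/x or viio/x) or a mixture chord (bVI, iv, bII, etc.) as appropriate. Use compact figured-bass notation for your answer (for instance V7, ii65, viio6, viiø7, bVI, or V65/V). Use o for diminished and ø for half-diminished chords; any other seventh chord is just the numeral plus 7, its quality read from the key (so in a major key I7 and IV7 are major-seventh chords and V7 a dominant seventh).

Stacked in thirds the chord is F#-A#-C#-E: a dominant seventh chord on F#.
F# is not a diatonic chord root with this quality in E major, but it lies a perfect fifth above B (V), so the chord functions as an applied dominant of V.
With A# in the bass the chord is in first inversion, so the figured bass is 65.

V65/V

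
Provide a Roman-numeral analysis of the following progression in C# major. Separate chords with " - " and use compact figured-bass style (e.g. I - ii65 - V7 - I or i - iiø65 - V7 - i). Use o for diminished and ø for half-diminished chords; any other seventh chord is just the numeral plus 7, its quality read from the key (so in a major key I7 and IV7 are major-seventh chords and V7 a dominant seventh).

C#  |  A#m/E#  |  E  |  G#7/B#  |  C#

I - vi64 - bIII - V65 - I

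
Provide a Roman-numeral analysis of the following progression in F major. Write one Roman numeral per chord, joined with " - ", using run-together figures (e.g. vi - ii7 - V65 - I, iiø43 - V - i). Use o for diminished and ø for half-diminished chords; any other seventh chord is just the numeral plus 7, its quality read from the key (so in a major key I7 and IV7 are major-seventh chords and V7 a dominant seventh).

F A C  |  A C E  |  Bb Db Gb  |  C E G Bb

F-A-C has root F, degree 1 in F major, so I.
A-C-E: root A is the mediant; minor triad there is iii.
Bb-Db-Gb is non-diatonic — a major triad on the lowered supertonic (Gb): the Neapolitan sixth, bII6 (third, Bb, in the bass — hence the 6).
C-E-G-Bb has root C, degree 5 in F major, so V7.

I - iii - bII6 - V7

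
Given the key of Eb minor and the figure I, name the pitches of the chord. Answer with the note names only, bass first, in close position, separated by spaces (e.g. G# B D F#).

Eb G Bb

I is the major tonic (Picardy third), borrowed from the parallel major. In Eb minor that root is Eb.
So the chord is Eb-G-Bb.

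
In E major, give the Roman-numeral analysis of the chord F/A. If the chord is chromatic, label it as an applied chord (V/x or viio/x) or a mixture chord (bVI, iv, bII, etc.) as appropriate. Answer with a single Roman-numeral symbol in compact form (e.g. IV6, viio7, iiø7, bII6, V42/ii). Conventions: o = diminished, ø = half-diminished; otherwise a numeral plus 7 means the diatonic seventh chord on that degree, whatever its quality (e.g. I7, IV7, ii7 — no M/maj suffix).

Stacked in thirds the chord is F-A-C: a major triad on F.
F is the lowered second degree of E major (diatonic 2 would be F#). This is the Neapolitan sixth — a major triad on the lowered second degree, here in its customary first inversion.
With A in the bass the chord is in first inversion, so the figured bass is 6.

bII6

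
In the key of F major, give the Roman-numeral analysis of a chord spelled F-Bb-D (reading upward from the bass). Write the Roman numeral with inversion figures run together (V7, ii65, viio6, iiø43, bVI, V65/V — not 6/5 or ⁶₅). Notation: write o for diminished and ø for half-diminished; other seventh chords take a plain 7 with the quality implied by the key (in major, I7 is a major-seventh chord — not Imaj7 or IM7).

The pitches Bb-D-F form a major triad rooted on Bb.
Bb is scale degree 4 in F major, and a major triad on that degree is written IV.
With F in the bass the chord is in second inversion, so the figured bass is 64.

IV64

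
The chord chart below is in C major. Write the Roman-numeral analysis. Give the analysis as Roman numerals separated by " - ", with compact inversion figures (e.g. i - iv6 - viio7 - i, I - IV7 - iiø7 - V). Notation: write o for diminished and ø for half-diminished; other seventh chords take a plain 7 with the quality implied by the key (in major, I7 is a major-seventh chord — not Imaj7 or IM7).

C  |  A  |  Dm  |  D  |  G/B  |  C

I - V/ii - ii - V/V - V6 - I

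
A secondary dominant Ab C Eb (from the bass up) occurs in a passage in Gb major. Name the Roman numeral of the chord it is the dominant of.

V

The chord is a major triad on Ab.
A dominant resolves down a perfect fifth: Ab → Db. In Gb major, Db is scale degree 5, i.e. V.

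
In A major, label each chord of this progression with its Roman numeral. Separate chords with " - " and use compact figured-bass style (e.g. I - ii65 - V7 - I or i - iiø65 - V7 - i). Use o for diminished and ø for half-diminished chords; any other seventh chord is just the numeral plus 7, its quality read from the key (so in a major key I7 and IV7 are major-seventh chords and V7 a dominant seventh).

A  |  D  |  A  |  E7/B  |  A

I - IV - I - V43 - I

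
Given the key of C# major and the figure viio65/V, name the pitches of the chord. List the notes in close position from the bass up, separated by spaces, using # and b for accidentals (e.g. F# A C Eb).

A# C# E F##

viio65/V is a secondary leading-tone chord. The target V is G# in C# major; the applied chord is rooted a semitone below, on F##.
Building a fully diminished seventh chord on F## gives F##-A#-C#-E.
With the 65 figure the chord is in first inversion; from the bass A# upward in close position it reads A#-C#-E-F##.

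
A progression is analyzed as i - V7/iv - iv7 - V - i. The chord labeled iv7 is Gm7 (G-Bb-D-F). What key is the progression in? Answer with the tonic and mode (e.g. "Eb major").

D minor

The chord Gm7 is a minor seventh chord rooted on G; its label is iv7.
If G is scale degree 4 and the mode makes that degree carry a minor seventh chord, the tonic is D and the mode is minor.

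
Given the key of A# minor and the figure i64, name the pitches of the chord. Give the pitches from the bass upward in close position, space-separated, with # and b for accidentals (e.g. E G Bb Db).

The numeral's case and figure indicate a minor triad. In A# minor its root, the first degree, is A#.
That chord is spelled A#-C#-E#.
With the 64 figure the chord is in second inversion; from the bass E# upward in close position it reads E#-A#-C#.

E# A# C#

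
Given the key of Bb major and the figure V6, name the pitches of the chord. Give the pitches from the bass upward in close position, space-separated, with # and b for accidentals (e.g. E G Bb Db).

A C F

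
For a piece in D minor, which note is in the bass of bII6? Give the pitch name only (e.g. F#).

G

bII in D minor has root Eb; the chord is Eb-G-Bb.
The figure 6 means first inversion — the third is in the bass.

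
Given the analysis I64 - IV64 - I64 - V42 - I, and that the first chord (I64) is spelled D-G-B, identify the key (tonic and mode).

G major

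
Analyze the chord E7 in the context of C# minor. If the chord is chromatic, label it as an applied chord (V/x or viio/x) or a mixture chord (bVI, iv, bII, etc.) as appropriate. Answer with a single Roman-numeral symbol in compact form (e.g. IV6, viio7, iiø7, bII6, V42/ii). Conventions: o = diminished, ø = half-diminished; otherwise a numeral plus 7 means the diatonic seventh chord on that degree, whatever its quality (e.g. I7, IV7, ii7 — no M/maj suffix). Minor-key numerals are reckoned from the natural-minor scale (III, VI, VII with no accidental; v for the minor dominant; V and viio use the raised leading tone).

V7/VI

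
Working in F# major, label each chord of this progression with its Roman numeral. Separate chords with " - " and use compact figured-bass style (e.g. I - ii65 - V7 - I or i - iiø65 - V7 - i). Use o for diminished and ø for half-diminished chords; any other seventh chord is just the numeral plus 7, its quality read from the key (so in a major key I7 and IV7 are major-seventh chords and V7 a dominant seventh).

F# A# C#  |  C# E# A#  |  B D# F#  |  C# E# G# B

I - iii6 - IV - V7

F#-A#-C#: root F# is the tonic; major triad there is I.
C#-E#-A# has root A#, degree 3 in F# major, so iii6.
B-D#-F#: root B is the subdominant; major triad there is IV.
C#-E#-G#-B: root C# is the dominant; dominant seventh chord there is V7.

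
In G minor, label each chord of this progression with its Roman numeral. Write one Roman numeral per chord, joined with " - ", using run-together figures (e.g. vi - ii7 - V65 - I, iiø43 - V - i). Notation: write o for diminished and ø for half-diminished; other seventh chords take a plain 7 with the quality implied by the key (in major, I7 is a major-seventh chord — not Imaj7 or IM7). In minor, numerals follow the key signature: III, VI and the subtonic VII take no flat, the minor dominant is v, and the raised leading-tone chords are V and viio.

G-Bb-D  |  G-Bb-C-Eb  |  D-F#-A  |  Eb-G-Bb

G-Bb-D: minor triad on G = scale degree 1 → i.
G-Bb-C-Eb has root C, degree 4 in G minor, so iv43.
D-F#-A has root D, degree 5 in G minor, so V.
Eb-G-Bb: major triad on Eb = scale degree 6 → VI.

i - iv43 - V - VI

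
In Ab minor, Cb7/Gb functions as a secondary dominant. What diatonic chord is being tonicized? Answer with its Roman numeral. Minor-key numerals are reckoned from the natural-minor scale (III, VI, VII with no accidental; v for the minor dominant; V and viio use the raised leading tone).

The chord is a dominant seventh chord on Cb.
A dominant resolves down a perfect fifth: Cb → Fb. In Ab minor, Fb is scale degree 6, i.e. VI.

VI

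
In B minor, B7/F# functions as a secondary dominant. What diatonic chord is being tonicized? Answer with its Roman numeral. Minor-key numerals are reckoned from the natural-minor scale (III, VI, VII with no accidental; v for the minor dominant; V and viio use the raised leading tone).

iv

The chord is a dominant seventh chord on B.
A dominant resolves down a perfect fifth: B → E. In B minor, E is scale degree 4, i.e. iv.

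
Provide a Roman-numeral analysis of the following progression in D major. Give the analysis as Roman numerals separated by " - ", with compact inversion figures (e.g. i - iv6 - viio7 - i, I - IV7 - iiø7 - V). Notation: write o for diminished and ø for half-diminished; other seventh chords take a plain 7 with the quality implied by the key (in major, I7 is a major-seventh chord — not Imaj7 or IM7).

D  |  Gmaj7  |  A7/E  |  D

I - IV7 - V43 - I

D: major triad on D = scale degree 1 → I.
Gmaj7 has root G, degree 4 in D major, so IV7.
A7/E has root A, degree 5 in D major, so V43.
D: root D is the tonic; major triad there is I.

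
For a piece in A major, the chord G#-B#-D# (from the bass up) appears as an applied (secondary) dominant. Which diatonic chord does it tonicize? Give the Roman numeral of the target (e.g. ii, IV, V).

The chord is a major triad on G#.
A dominant resolves down a perfect fifth: G# → C#. In A major, C# is scale degree 3, i.e. iii.

iii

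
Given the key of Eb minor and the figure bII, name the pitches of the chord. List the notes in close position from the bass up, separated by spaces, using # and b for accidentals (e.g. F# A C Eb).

Fb Ab Cb

bII is the Neapolitan chord — a major triad on the lowered second degree. In Eb minor that root is Fb.
So the chord is Fb-Ab-Cb, a major triad.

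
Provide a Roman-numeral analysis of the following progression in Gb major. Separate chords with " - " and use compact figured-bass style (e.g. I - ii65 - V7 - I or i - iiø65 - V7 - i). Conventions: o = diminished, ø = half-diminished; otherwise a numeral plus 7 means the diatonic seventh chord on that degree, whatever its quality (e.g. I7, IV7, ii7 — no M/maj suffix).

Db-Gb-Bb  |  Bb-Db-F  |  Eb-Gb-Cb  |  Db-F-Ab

I64 - iii - IV6 - V

Db-Gb-Bb has root Gb, degree 1 in Gb major, so I64.
Bb-Db-F: minor triad on Bb = scale degree 3 → iii.
Eb-Gb-Cb has root Cb, degree 4 in Gb major, so IV6.
Db-F-Ab has root Db, degree 5 in Gb major, so V.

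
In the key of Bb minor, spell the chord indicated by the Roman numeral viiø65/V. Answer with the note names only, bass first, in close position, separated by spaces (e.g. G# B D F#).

G Bb D E

viiø65/V is a secondary leading-tone chord. The target V is F in Bb minor; the applied chord is rooted a semitone below, on E.
Building a half-diminished seventh chord on E gives E-G-Bb-D.
With the 65 figure the chord is in first inversion; from the bass G upward in close position it reads G-Bb-D-E.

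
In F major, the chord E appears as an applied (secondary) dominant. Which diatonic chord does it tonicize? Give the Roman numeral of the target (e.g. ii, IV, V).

iii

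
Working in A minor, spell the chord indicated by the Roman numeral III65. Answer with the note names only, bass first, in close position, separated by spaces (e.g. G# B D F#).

E G B C

In A minor, the mediant is C, and the diatonic chord built there is a major seventh chord.
That chord is spelled C-E-G-B.
With the 65 figure the chord is in first inversion; from the bass E upward in close position it reads E-G-B-C.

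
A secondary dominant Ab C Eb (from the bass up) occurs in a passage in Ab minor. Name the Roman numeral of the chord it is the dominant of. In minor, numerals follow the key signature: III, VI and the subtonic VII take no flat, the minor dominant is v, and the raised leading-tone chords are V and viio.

The chord is a major triad on Ab.
A dominant resolves down a perfect fifth: Ab → Db. In Ab minor, Db is scale degree 4, i.e. iv.

iv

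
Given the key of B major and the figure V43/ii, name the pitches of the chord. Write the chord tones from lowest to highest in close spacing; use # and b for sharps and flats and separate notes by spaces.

V43/ii is a secondary dominant — the dominant seventh of ii. ii in B major is C#, so the applied chord's root is G#, a perfect fifth above.
Building a dominant seventh chord on G# gives G#-B#-D#-F#.
The figured bass 43 indicates second inversion, placing the fifth (D#) in the bass: D#-F#-G#-B#.

D# F# G# B#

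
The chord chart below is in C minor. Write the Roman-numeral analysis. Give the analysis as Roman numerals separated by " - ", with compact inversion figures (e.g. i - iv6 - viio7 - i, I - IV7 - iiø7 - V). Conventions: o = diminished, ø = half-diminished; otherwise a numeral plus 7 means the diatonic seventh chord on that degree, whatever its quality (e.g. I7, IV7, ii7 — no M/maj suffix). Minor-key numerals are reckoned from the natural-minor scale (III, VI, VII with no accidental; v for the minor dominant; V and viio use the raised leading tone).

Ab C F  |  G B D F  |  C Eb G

iv6 - V7 - i

Ab-C-F has root F, degree 4 in C minor, so iv6.
G-B-D-F: root G is the dominant; dominant seventh chord there is V7.
C-Eb-G: root C is the tonic; minor triad there is i.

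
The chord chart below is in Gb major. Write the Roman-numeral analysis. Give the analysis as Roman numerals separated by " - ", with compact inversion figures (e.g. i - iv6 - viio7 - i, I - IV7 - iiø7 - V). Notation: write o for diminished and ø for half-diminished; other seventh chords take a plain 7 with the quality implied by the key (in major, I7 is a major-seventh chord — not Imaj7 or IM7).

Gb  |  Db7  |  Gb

I - V7 - I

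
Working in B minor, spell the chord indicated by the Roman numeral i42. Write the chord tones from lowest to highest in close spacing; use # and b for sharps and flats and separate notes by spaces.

In B minor, the tonic is B, and the diatonic chord built there is a minor seventh chord.
Stacking thirds from B gives B-D-F#-A.
With the 42 figure the chord is in third inversion; from the bass A upward in close position it reads A-B-D-F#.

A B D F#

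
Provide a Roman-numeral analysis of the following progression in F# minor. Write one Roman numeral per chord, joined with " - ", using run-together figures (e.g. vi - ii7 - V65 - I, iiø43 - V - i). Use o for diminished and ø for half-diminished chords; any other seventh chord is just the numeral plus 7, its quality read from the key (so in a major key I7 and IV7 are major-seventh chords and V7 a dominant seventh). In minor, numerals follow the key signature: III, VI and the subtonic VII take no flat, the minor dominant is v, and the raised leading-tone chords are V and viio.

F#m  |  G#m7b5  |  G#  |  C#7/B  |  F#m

i - iiø7 - V/V - V42 - i

F#m has root F#, degree 1 in F# minor, so i.
G#m7b5: half-diminished seventh chord on G# = scale degree 2 → iiø7.
G# is the secondary dominant of V (major triad on G#): V/V.
C#7/B has root C#, degree 5 in F# minor, so V42.
F#m has root F#, degree 1 in F# minor, so i.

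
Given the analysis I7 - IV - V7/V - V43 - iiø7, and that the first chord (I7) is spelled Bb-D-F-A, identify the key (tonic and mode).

Bb major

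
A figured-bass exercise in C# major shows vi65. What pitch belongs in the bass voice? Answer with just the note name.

vi in C# major has root A#; the chord is A#-C#-E#-G#.
The figure 65 means first inversion — the third is in the bass.

C#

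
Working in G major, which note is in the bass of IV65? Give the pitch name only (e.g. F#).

IV in G major has root C; the chord is C-E-G-B.
The figure 65 means first inversion — the third is in the bass.

E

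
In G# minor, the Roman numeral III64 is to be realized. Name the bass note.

III in G# minor has root B; the chord is B-D#-F#.
The figure 64 means second inversion — the fifth is in the bass.

F#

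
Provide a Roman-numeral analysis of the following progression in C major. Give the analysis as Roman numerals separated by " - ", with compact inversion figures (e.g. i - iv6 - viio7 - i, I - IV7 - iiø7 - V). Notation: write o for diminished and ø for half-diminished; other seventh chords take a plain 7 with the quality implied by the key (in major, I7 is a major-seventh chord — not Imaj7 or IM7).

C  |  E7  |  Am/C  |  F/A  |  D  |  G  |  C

I - V7/vi - vi6 - IV6 - V/V - V - I

C: root C is the tonic; major triad there is I.
E7: chromatic; E is V of vi, so V7/vi.
Am/C has root A, degree 6 in C major, so vi6.
F/A: root F is the subdominant; major triad there is IV6.
D: chromatic; D is V of V, so V/V.
G: major triad on G = scale degree 5 → V.
C: root C is the tonic; major triad there is I.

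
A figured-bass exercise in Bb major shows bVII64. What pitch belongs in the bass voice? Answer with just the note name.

Eb

bVII in Bb major has root Ab; the chord is Ab-C-Eb.
The figure 64 means second inversion — the fifth is in the bass.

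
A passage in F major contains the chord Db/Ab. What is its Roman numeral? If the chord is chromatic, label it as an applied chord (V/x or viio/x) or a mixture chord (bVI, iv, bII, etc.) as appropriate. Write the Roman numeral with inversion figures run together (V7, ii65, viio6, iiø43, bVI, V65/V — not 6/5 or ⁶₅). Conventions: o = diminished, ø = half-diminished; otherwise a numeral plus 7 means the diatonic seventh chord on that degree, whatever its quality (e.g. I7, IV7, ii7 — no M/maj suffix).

The pitches Db-F-Ab form a major triad rooted on Db.
Db is the lowered sixth degree of F major (diatonic 6 would be D). This is a major triad on the lowered sixth degree, borrowed from the parallel minor.
With Ab in the bass the chord is in second inversion, so the figured bass is 64.

bVI64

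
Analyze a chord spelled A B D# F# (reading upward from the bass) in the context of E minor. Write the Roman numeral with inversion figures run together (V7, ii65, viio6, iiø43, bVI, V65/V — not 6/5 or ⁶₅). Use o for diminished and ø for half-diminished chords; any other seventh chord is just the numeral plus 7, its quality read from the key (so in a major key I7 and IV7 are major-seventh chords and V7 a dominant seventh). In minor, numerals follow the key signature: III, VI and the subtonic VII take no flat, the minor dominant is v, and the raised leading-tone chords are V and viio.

Stacked in thirds the chord is B-D#-F#-A: a dominant seventh chord on B.
B is scale degree 5 in E minor, and a dominant seventh chord on that degree is written V7.
With A in the bass the chord is in third inversion, so the figured bass is 42.

V42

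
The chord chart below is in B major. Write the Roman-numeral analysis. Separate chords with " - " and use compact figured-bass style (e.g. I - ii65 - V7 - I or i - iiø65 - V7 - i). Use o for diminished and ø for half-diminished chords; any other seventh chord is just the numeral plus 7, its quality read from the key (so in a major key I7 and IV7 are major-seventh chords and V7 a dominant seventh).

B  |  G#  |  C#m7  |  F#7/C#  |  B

I - V/ii - ii7 - V43 - I

B has root B, degree 1 in B major, so I.
G# is the secondary dominant of ii (major triad on G#): V/ii.
C#m7: minor seventh chord on C# = scale degree 2 → ii7.
F#7/C# has root F#, degree 5 in B major, so V43.
B: root B is the tonic; major triad there is I.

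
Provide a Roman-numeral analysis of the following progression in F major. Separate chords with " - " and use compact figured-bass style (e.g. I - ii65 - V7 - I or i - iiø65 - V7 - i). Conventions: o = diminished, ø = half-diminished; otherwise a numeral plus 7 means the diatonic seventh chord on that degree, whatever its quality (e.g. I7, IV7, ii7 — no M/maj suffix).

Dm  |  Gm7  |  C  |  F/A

Dm: minor triad on D = scale degree 6 → vi.
Gm7 has root G, degree 2 in F major, so ii7.
C: root C is the dominant; major triad there is V.
F/A has root F, degree 1 in F major, so I6.

vi - ii7 - V - I6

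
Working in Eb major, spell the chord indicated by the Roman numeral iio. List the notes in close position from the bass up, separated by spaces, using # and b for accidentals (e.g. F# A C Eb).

F Ab Cb

Scale degree 2 in Eb major is F; here the chord built on it is altered to a diminished triad. iio is the diminished supertonic triad, borrowed from the parallel minor.
So the chord is F-Ab-Cb, a diminished triad.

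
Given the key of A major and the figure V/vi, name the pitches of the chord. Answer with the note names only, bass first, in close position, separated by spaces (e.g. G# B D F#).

C# E# G#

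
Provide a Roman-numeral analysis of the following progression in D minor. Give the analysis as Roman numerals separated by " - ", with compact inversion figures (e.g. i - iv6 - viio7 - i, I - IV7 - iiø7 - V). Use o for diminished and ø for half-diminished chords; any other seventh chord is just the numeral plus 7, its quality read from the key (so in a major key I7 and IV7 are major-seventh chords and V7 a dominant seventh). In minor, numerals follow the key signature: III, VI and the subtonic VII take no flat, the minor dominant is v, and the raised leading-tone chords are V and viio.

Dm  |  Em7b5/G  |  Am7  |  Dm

i - iiø65 - v7 - i

Dm has root D, degree 1 in D minor, so i.
Em7b5/G: root E is the supertonic; half-diminished seventh chord there is iiø65.
Am7: minor seventh chord on A = scale degree 5 → v7.
Dm: root D is the tonic; minor triad there is i.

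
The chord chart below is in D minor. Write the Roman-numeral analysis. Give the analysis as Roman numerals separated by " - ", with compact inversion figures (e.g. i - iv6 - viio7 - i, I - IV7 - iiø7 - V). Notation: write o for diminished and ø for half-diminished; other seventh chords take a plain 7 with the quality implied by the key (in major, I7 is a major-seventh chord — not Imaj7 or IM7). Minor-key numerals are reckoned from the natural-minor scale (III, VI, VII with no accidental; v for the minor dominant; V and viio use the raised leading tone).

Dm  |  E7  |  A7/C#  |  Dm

Dm: minor triad on D = scale degree 1 → i.
E7: chromatic; E is V of V, so V7/V.
A7/C# has root A, degree 5 in D minor, so V65.
Dm: root D is the tonic; minor triad there is i.

i - V7/V - V65 - i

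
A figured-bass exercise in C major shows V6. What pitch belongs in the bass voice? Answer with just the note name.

V in C major has root G; the chord is G-B-D.
The figure 6 means first inversion — the third is in the bass.

B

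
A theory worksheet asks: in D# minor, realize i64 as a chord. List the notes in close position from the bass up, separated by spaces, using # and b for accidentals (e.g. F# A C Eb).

In D# minor, the tonic is D#, and the diatonic chord built there is a minor triad.
That chord is spelled D#-F#-A#.
The figured bass 64 indicates second inversion, placing the fifth (A#) in the bass: A#-D#-F#.

A# D# F#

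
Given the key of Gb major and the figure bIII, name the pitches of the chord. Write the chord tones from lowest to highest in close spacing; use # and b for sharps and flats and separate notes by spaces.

Bbb Db Fb

bIII is a major triad on the lowered third degree, borrowed from the parallel minor. In Gb major that root is Bbb.
So the chord is Bbb-Db-Fb.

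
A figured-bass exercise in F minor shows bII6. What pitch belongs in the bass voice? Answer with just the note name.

Bb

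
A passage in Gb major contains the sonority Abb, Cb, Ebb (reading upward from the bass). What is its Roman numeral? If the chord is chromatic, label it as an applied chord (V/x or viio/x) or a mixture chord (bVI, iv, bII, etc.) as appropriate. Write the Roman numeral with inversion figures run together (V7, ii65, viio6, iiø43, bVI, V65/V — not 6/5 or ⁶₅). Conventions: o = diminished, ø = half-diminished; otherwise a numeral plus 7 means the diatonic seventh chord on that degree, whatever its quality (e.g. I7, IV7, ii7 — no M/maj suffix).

Stacked in thirds the chord is Abb-Cb-Ebb: a major triad on Abb.
Abb is the lowered second degree of Gb major (diatonic 2 would be Ab). This is the Neapolitan chord — a major triad on the lowered second degree.

bII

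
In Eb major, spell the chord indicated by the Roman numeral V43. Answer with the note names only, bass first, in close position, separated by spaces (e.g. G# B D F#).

The numeral's case and figure indicate a dominant seventh chord. In Eb major its root, the dominant, is Bb.
That chord is spelled Bb-D-F-Ab.
The figured bass 43 indicates second inversion, placing the fifth (F) in the bass: F-Ab-Bb-D.

F Ab Bb D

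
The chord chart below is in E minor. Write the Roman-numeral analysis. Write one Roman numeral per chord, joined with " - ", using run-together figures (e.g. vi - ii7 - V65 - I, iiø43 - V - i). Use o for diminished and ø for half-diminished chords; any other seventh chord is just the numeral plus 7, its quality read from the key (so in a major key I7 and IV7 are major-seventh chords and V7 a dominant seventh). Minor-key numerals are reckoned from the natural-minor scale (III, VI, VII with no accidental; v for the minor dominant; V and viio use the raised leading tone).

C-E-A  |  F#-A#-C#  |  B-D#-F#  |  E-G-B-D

C-E-A: root A is the subdominant; minor triad there is iv6.
F#-A#-C#: a major triad on F#, the applied dominant of V → V/V.
B-D#-F#: major triad on B = scale degree 5 → V.
E-G-B-D: root E is the tonic; minor seventh chord there is i7.

iv6 - V/V - V - i7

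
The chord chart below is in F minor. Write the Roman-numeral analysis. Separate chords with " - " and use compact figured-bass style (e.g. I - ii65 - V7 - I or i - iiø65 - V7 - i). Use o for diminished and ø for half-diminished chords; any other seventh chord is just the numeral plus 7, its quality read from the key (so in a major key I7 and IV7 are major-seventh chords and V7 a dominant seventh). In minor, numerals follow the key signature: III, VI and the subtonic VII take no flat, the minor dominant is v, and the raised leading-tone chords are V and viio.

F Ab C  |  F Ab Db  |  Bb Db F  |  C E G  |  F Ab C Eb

i - VI6 - iv - V - i7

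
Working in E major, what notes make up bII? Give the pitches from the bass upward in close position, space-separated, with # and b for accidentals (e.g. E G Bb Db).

F A C

bII is the Neapolitan chord — a major triad on the lowered second degree. In E major that root is F.
So the chord is F-A-C.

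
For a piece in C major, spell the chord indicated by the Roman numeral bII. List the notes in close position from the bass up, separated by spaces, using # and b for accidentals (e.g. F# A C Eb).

Db F Ab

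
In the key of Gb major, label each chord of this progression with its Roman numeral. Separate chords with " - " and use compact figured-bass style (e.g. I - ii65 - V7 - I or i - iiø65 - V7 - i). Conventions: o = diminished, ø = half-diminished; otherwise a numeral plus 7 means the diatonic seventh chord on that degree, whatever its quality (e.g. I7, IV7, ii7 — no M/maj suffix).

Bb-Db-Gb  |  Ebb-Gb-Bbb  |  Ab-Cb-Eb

Bb-Db-Gb has root Gb, degree 1 in Gb major, so I6.
Ebb-Gb-Bbb: major triad on Ebb — chromatic; bVI (borrowed from the parallel minor).
Ab-Cb-Eb: minor triad on Ab = scale degree 2 → ii.

I6 - bVI - ii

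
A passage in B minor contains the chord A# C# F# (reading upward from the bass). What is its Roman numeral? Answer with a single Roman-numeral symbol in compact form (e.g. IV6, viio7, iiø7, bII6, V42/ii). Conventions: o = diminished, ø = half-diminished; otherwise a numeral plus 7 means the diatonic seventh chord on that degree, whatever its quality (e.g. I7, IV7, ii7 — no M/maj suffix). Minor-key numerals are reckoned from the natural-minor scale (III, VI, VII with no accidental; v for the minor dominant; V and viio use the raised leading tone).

Stacked in thirds the chord is F#-A#-C#: a major triad on F#.
F# is scale degree 5 in B minor, and a major triad on that degree is written V.
With A# in the bass the chord is in first inversion, so the figured bass is 6.

V6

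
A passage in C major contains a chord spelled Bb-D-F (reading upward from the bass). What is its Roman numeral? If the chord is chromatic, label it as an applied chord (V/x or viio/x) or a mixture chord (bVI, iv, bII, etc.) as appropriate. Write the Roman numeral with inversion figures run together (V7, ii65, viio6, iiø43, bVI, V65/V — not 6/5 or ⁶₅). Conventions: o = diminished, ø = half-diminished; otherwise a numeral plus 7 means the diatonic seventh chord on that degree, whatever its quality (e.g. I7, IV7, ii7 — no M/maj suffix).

bVII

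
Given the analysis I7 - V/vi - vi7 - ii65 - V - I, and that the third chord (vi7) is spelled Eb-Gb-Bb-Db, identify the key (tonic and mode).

Gb major

The chord Ebm7 is a minor seventh chord rooted on Eb; its label is vi7.
If Eb is scale degree 6 and the mode makes that degree carry a minor seventh chord, the tonic is Gb and the mode is major.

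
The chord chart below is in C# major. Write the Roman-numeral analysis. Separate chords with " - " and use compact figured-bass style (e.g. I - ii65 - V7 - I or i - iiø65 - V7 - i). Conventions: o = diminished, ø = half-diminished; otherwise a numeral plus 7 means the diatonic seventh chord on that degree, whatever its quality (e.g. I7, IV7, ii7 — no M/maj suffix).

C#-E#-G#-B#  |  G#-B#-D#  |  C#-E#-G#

I7 - V - I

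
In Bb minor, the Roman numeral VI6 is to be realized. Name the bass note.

Bb

VI in Bb minor has root Gb; the chord is Gb-Bb-Db.
The figure 6 means first inversion — the third is in the bass.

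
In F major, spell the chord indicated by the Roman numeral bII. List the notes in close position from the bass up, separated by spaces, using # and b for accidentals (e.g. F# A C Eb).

Gb Bb Db

bII is the Neapolitan chord — a major triad on the lowered second degree. In F major that root is Gb.
So the chord is Gb-Bb-Db.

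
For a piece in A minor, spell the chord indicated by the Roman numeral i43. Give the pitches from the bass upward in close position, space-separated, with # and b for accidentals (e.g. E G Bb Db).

In A minor, the first degree is A, and the diatonic chord built there is a minor seventh chord.
That chord is spelled A-C-E-G.
With the 43 figure the chord is in second inversion; from the bass E upward in close position it reads E-G-A-C.

E G A C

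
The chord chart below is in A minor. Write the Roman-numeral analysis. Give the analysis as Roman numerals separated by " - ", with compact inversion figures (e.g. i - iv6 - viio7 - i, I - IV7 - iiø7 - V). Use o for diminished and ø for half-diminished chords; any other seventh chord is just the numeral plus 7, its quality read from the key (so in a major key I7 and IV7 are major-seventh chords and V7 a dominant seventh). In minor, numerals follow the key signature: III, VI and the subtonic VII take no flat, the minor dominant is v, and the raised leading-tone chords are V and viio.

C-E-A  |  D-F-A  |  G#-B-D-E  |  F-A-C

i6 - iv - V65 - VI

C-E-A: minor triad on A = scale degree 1 → i6.
D-F-A: root D is the subdominant; minor triad there is iv.
G#-B-D-E has root E, degree 5 in A minor, so V65.
F-A-C: major triad on F = scale degree 6 → VI.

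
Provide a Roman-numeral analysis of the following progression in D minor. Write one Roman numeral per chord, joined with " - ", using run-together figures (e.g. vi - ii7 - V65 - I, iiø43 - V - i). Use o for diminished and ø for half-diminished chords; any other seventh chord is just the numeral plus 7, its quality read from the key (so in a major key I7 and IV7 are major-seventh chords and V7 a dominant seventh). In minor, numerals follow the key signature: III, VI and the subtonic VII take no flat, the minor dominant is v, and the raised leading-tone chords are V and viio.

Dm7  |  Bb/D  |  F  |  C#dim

i7 - VI6 - III - viio

Dm7: minor seventh chord on D = scale degree 1 → i7.
Bb/D: major triad on Bb = scale degree 6 → VI6.
F: major triad on F = scale degree 3 → III.
C#dim: root C# is the leading tone; diminished triad there is viio.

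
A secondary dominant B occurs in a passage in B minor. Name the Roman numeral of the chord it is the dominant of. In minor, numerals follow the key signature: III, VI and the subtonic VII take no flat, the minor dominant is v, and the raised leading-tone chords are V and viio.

iv

The chord is a major triad on B.
A dominant resolves down a perfect fifth: B → E. In B minor, E is scale degree 4, i.e. iv.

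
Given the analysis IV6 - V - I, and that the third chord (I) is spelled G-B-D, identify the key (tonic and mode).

G major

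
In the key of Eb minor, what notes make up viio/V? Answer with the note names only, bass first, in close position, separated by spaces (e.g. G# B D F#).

A C Eb

viio/V is a secondary leading-tone chord. The target V is Bb in Eb minor; the applied chord is rooted a semitone below, on A.
Building a diminished triad on A gives A-C-Eb.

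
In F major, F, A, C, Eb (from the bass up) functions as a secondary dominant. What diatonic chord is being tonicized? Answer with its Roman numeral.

IV

The chord is a dominant seventh chord on F.
A dominant resolves down a perfect fifth: F → Bb. In F major, Bb is scale degree 4, i.e. IV.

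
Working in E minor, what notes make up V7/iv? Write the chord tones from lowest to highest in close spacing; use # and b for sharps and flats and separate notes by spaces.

V7/iv is a secondary dominant — the dominant seventh of iv. iv in E minor is A, so the applied chord's root is E, a perfect fifth above.
Building a dominant seventh chord on E gives E-G#-B-D.

E G# B D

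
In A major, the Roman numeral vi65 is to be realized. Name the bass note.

vi in A major has root F#; the chord is F#-A-C#-E.
The figure 65 means first inversion — the third is in the bass.

A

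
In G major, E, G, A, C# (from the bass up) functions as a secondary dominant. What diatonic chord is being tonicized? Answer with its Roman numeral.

The chord is a dominant seventh chord on A.
A dominant resolves down a perfect fifth: A → D. In G major, D is scale degree 5, i.e. V.

V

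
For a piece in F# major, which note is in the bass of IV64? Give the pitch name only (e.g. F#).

F#

IV in F# major has root B; the chord is B-D#-F#.
The figure 64 means second inversion — the fifth is in the bass.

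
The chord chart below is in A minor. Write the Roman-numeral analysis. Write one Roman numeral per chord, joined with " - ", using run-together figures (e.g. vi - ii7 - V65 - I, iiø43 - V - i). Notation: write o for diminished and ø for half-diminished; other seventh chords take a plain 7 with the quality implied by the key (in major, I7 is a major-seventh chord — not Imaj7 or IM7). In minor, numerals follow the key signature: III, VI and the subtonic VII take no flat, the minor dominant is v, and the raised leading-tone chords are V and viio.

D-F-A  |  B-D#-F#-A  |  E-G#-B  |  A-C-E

iv - V7/V - V - i

D-F-A: root D is the subdominant; minor triad there is iv.
B-D#-F#-A is the secondary dominant of V (dominant seventh chord on B): V7/V.
E-G#-B has root E, degree 5 in A minor, so V.
A-C-E: root A is the tonic; minor triad there is i.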